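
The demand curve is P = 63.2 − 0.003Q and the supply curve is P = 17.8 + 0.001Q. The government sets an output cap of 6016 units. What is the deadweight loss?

Competitive equilibrium: 63.2 − 0.003Q = 17.8 + 0.001Q → Q* = 11350, P* = 29.15.
At Q = 6016: demand price = 63.2 − 0.003·6016 = 45.152; supply price = 17.8 + 0.001·6016 = 23.816.
ΔQ = 11350 − 6016 = 5334; wedge = 45.152 − 23.816 = 21.336.
Deadweight loss = ½ × 5334 × 21.336 = 56903.112.

56903.112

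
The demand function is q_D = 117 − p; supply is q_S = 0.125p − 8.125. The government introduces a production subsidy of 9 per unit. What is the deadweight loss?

4.50

In inverse form: demand p = 117 − q, supply p = 65 + 8q.
Competitive equilibrium: 117 − q = 65 + 8q → q* = 5.7778, p* = 111.2222.
The subsidy lowers effective supply by 9: p = 56 + 8q.
New quantity: 117 − q = 56 + 8q → q' = 6.7778.
Overproduction Δq = 6.7778 − 5.7778 = 1; wedge = subsidy = 9.
The triangle = ½ × 1 × 9 = 4.50.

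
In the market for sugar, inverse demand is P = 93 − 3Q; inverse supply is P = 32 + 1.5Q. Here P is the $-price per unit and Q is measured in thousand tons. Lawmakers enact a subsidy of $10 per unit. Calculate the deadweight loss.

$11.11 thousand

Competitive equilibrium: 93 − 3Q = 32 + 1.5Q → Q* = 13.5556, P* = 52.3333.
The subsidy lowers effective supply by 10: P = 22 + 1.5Q.
New quantity: 93 − 3Q = 22 + 1.5Q → Q' = 15.7778.
Overproduction ΔQ = 15.7778 − 13.5556 = 2.2222; wedge = subsidy = 10.
Deadweight loss = ½ × 2.2222 × 10 = $11.11 thousand.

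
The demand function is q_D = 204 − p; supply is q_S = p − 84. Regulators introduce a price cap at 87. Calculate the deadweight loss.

In inverse form: demand p = 204 − q, supply p = 84 + q.
Competitive equilibrium: 204 − q = 84 + q → q* = 60, p* = 144.
At the ceiling p = 87, quantity supplied = (87 − 84)/1 = 3.
Willingness to pay at q' = 3: 204 − 1·3 = 201.
Δq = 60 − 3 = 57; wedge = 201 − 87 = 114.
Welfare loss = ½ × 57 × 114 = 3249.

3249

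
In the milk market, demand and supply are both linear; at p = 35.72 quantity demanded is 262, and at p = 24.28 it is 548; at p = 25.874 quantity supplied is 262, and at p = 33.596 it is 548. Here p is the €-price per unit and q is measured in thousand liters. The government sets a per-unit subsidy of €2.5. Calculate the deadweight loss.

Demand slope = (24.28 − 35.72)/(548 − 262) = −0.04, so p = 46.2 − 0.04q.
Supply slope = (33.596 − 25.874)/(548 − 262) = 0.027, so p = 18.8 + 0.027q.
Competitive equilibrium: 46.2 − 0.04q = 18.8 + 0.027q → q* = 408.9552, p* = 29.8418.
The subsidy lowers effective supply by 2.5: p = 16.3 + 0.027q.
New quantity: 46.2 − 0.04q = 16.3 + 0.027q → q' = 446.2687.
Overproduction Δq = 446.2687 − 408.9552 = 37.3135; wedge = subsidy = 2.5.
Welfare loss = ½ × 37.3135 × 2.5 = €46.64 thousand.

€46.64 thousand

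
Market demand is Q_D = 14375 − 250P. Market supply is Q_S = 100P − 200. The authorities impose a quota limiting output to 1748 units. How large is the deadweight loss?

In inverse form: demand P = 57.5 − 0.004Q, supply P = 2 + 0.01Q.
Competitive equilibrium: 57.5 − 0.004Q = 2 + 0.01Q → Q* = 3964.2857, P* = 41.6429.
At Q = 1748: demand price = 57.5 − 0.004·1748 = 50.508; supply price = 2 + 0.01·1748 = 19.48.
ΔQ = 3964.2857 − 1748 = 2216.2857; wedge = 50.508 − 19.48 = 31.028.
DWL = ½ × 2216.2857 × 31.028 = 34383.46.

34383.46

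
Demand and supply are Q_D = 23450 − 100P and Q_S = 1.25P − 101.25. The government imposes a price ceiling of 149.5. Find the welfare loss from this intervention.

4370.48

In inverse form: demand P = 234.5 − 0.01Q, supply P = 81 + 0.8Q.
Competitive equilibrium: 234.5 − 0.01Q = 81 + 0.8Q → Q* = 189.5062, P* = 232.6049.
At the ceiling P = 149.5, quantity supplied = (149.5 − 81)/0.8 = 85.625.
Willingness to pay at Q' = 85.625: 234.5 − 0.01·85.625 = 233.6438.
ΔQ = 189.5062 − 85.625 = 103.8812; wedge = 233.6438 − 149.5 = 84.1438.
DWL = ½ × 103.8812 × 84.1438 = 4370.48.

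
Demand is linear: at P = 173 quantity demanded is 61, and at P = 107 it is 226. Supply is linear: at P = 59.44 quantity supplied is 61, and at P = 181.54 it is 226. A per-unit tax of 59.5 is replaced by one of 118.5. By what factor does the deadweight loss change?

Demand slope = (107 − 173)/(226 − 61) = −0.4, so P = 197.4 − 0.4Q.
Supply slope = (181.54 − 59.44)/(226 − 61) = 0.74, so P = 14.3 + 0.74Q.
Competitive equilibrium: 197.4 − 0.4Q = 14.3 + 0.74Q → Q* = 160.614, P* = 133.1544.
For a per-unit tax t: ΔQ = t/1.14, so DWL = ½·t·(t/1.14) = t²/2.28.
At t = 59.5: DWL = 1552.741. At t = 118.5: DWL = 6158.882.
Ratio = (118.5/59.5)² = 3.966.

3.966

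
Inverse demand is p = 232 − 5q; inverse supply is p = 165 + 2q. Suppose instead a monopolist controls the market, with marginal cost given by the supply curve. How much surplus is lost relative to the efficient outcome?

55.67

Competitive equilibrium: 232 − 5q = 165 + 2q → q* = 9.5714, p* = 184.1429.
Marginal revenue: MR = 232 − 10q. Set MR = MC: 232 − 10q = 165 + 2q → q_m = 5.5833.
Price p_m = 232 − 5·5.5833 = 204.0835; MC(q_m) = 165 + 2·5.5833 = 176.1666.
Competitive q* = 9.5714, so Δq = 3.9881; wedge = 204.0835 − 176.1666 = 27.9169.
DWL = ½ × 3.9881 × 27.9169 = 55.67.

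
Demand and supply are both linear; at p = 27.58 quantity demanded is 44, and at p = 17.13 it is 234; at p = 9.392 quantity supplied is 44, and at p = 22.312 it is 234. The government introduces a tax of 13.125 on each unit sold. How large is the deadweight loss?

700.27

Demand slope = (17.13 − 27.58)/(234 − 44) = −0.055, so p = 30 − 0.055q.
Supply slope = (22.312 − 9.392)/(234 − 44) = 0.068, so p = 6.4 + 0.068q.
Competitive equilibrium: 30 − 0.055q = 6.4 + 0.068q → q* = 191.8699, p* = 19.4472.
With the tax, the buyer price exceeds the seller price by 13.125: (30 − 0.055q) − (6.4 + 0.068q) = 13.125 → q' = 85.1626.
Δq = 191.8699 − 85.1626 = 106.7073; the wedge equals the tax, 13.125.
The triangle = ½ × 106.7073 × 13.125 = 700.27.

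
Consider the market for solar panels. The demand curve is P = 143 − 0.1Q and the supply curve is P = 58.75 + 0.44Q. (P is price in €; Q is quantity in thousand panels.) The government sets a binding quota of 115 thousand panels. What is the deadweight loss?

€454.28 thousand

Competitive equilibrium: 143 − 0.1Q = 58.75 + 0.44Q → Q* = 156.0185, P* = 127.3981.
At Q = 115: demand price = 143 − 0.1·115 = 131.5; supply price = 58.75 + 0.44·115 = 109.35.
ΔQ = 156.0185 − 115 = 41.0185; wedge = 131.5 − 109.35 = 22.15.
DWL = ½ × 41.0185 × 22.15 = €454.28 thousand.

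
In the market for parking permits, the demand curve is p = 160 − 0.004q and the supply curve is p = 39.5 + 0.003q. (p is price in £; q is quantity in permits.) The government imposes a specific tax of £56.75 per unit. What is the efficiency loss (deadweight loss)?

£230040.18

Competitive equilibrium: 160 − 0.004q = 39.5 + 0.003q → q* = 17214.2857, p* = 91.1429.
With the tax, the buyer price exceeds the seller price by 56.75: (160 − 0.004q) − (39.5 + 0.003q) = 56.75 → q' = 9107.1429.
Δq = 17214.2857 − 9107.1429 = 8107.1428; the wedge equals the tax, 56.75.
Deadweight loss = ½ × 8107.1428 × 56.75 = £230040.18.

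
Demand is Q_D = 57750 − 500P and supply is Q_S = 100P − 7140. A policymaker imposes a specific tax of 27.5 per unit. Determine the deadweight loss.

31510.42

In inverse form: demand P = 115.5 − 0.002Q, supply P = 71.4 + 0.01Q.
Competitive equilibrium: 115.5 − 0.002Q = 71.4 + 0.01Q → Q* = 3675, P* = 108.15.
With the tax, the buyer price exceeds the seller price by 27.5: (115.5 − 0.002Q) − (71.4 + 0.01Q) = 27.5 → Q' = 1383.3333.
ΔQ = 3675 − 1383.3333 = 2291.6667; the wedge equals the tax, 27.5.
Deadweight loss = ½ × 2291.6667 × 27.5 = 31510.42.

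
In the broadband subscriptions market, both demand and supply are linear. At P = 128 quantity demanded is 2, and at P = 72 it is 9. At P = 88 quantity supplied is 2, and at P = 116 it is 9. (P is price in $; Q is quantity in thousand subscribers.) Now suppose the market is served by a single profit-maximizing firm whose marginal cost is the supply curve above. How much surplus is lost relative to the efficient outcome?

Demand slope = (72 − 128)/(9 − 2) = −8, so P = 144 − 8Q.
Supply slope = (116 − 88)/(9 − 2) = 4, so P = 80 + 4Q.
Competitive equilibrium: 144 − 8Q = 80 + 4Q → Q* = 5.3333, P* = 101.3333.
Marginal revenue: MR = 144 − 16Q. Set MR = MC: 144 − 16Q = 80 + 4Q → Q_m = 3.2.
Price P_m = 144 − 8·3.2 = 118.4; MC(Q_m) = 80 + 4·3.2 = 92.8.
Competitive Q* = 5.3333, so ΔQ = 2.1333; wedge = 118.4 − 92.8 = 25.6.
Welfare loss = ½ × 2.1333 × 25.6 = $27.31 thousand.

$27.31 thousand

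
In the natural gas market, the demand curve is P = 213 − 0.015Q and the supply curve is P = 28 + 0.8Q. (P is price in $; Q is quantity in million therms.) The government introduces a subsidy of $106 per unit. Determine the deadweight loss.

$6893.25 million

Competitive equilibrium: 213 − 0.015Q = 28 + 0.8Q → Q* = 226.9939, P* = 209.5951.
The subsidy lowers effective supply by 106: P = 0.8Q − 78.
New quantity: 213 − 0.015Q = 0.8Q − 78 → Q' = 357.0552.
Overproduction ΔQ = 357.0552 − 226.9939 = 130.0613; wedge = subsidy = 106.
Welfare loss = ½ × 130.0613 × 106 = $6893.25 million.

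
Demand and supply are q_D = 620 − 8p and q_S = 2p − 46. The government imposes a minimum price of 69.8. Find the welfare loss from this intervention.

204.80

In inverse form: demand p = 77.5 − 0.125q, supply p = 23 + 0.5q.
Competitive equilibrium: 77.5 − 0.125q = 23 + 0.5q → q* = 87.2, p* = 66.6.
At the floor p = 69.8, quantity demanded = (77.5 − 69.8)/0.125 = 61.6.
Sellers' marginal cost at q' = 61.6: 23 + 0.5·61.6 = 53.8.
Δq = 87.2 − 61.6 = 25.6; wedge = 69.8 − 53.8 = 16.
DWL = ½ × 25.6 × 16 = 204.80.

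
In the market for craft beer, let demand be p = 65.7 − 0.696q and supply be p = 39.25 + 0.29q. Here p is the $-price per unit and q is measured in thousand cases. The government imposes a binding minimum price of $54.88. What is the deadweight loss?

$62.72 thousand

Competitive equilibrium: 65.7 − 0.696q = 39.25 + 0.29q → q* = 26.8256, p* = 47.0294.
At the floor p = 54.88, quantity demanded = (65.7 − 54.88)/0.696 = 15.546.
Sellers' marginal cost at q' = 15.546: 39.25 + 0.29·15.546 = 43.7583.
Δq = 26.8256 − 15.546 = 11.2796; wedge = 54.88 − 43.7583 = 11.1217.
Welfare loss = ½ × 11.2796 × 11.1217 = $62.72 thousand.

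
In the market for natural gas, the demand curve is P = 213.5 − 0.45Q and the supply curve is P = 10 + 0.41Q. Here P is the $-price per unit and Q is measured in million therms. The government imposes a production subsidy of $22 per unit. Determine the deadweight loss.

$281.40 million

Competitive equilibrium: 213.5 − 0.45Q = 10 + 0.41Q → Q* = 236.6279, P* = 107.0174.
The subsidy lowers effective supply by 22: P = 0.41Q − 12.
New quantity: 213.5 − 0.45Q = 0.41Q − 12 → Q' = 262.2093.
Overproduction ΔQ = 262.2093 − 236.6279 = 25.5814; wedge = subsidy = 22.
The triangle = ½ × 25.5814 × 22 = $281.40 million.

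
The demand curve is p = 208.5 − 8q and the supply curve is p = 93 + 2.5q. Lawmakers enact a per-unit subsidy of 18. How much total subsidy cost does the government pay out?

Competitive equilibrium: 208.5 − 8q = 93 + 2.5q → q* = 11, p* = 120.5.
The subsidy lowers effective supply by 18: p = 75 + 2.5q.
New quantity: 208.5 − 8q = 75 + 2.5q → q' = 12.7143.
Total subsidy cost = 18 × 12.7143 = 228.86.

228.86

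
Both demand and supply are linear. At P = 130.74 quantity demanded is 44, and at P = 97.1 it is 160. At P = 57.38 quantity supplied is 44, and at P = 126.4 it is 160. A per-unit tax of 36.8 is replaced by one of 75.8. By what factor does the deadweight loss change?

Demand slope = (97.1 − 130.74)/(160 − 44) = −0.29, so P = 143.5 − 0.29Q.
Supply slope = (126.4 − 57.38)/(160 − 44) = 0.595, so P = 31.2 + 0.595Q.
Competitive equilibrium: 143.5 − 0.29Q = 31.2 + 0.595Q → Q* = 126.8927, P* = 106.7011.
For a per-unit tax t: ΔQ = t/0.885, so DWL = ½·t·(t/0.885) = t²/1.77.
At t = 36.8: DWL = 765.107. At t = 75.8: DWL = 3246.124.
Ratio = (75.8/36.8)² = 4.243.

4.243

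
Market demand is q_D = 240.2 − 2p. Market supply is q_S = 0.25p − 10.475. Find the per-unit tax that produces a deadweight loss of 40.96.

In inverse form: demand p = 120.1 − 0.5q, supply p = 41.9 + 4q.
Competitive equilibrium: 120.1 − 0.5q = 41.9 + 4q → q* = 17.3778, p* = 111.4111.
A tax t gives Δq = t/4.5 and wedge t, so DWL = t²/9.
t²/9 = 40.96 → t² = 368.64 → t = 19.2.

19.2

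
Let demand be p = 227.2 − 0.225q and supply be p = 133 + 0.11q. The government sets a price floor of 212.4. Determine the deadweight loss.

7772.70

Competitive equilibrium: 227.2 − 0.225q = 133 + 0.11q → q* = 281.19403, p* = 163.93134.
At the floor p = 212.4, quantity demanded = (227.2 − 212.4)/0.225 = 65.77778.
Sellers' marginal cost at q' = 65.77778: 133 + 0.11·65.77778 = 140.23556.
Δq = 281.19403 − 65.77778 = 215.41625; wedge = 212.4 − 140.23556 = 72.16444.
The triangle = ½ × 215.41625 × 72.16444 = 7772.70.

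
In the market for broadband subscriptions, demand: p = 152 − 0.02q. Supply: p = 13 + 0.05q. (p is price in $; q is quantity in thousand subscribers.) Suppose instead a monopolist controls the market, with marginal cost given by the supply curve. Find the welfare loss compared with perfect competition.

$6815.17 thousand

Competitive equilibrium: 152 − 0.02q = 13 + 0.05q → q* = 1985.7143, p* = 112.2857.
Marginal revenue: MR = 152 − 0.04q. Set MR = MC: 152 − 0.04q = 13 + 0.05q → q_m = 1544.4444.
Price p_m = 152 − 0.02·1544.4444 = 121.1111; MC(q_m) = 13 + 0.05·1544.4444 = 90.2222.
Competitive q* = 1985.7143, so Δq = 441.2699; wedge = 121.1111 − 90.2222 = 30.8889.
DWL = ½ × 441.2699 × 30.8889 = $6815.17 thousand.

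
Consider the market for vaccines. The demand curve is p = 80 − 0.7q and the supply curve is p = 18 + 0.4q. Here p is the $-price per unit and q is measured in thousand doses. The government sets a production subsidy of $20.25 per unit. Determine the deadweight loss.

Competitive equilibrium: 80 − 0.7q = 18 + 0.4q → q* = 56.3636, p* = 40.5455.
The subsidy lowers effective supply by 20.25: p = 0.4q − 2.25.
New quantity: 80 − 0.7q = 0.4q − 2.25 → q' = 74.7727.
Overproduction Δq = 74.7727 − 56.3636 = 18.4091; wedge = subsidy = 20.25.
DWL = ½ × 18.4091 × 20.25 = $186.39 thousand.

$186.39 thousand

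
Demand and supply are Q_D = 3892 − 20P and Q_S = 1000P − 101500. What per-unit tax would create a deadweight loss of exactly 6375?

25.5

In inverse form: demand P = 194.6 − 0.05Q, supply P = 101.5 + 0.001Q.
Competitive equilibrium: 194.6 − 0.05Q = 101.5 + 0.001Q → Q* = 1825.4902, P* = 103.3255.
A tax t gives ΔQ = t/0.051 and wedge t, so DWL = t²/0.102.
t²/0.102 = 6375 → t² = 650.25 → t = 25.5.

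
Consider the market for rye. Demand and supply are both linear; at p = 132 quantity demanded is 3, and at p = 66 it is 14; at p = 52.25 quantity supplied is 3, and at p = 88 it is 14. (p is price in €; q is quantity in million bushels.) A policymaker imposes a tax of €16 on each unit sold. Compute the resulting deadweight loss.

Demand slope = (66 − 132)/(14 − 3) = −6, so p = 150 − 6q.
Supply slope = (88 − 52.25)/(14 − 3) = 3.25, so p = 42.5 + 3.25q.
Competitive equilibrium: 150 − 6q = 42.5 + 3.25q → q* = 11.6216, p* = 80.2703.
With the tax, the buyer price exceeds the seller price by 16: (150 − 6q) − (42.5 + 3.25q) = 16 → q' = 9.8919.
Δq = 11.6216 − 9.8919 = 1.7297; the wedge equals the tax, 16.
Deadweight loss = ½ × 1.7297 × 16 = €13.84 million.

€13.84 million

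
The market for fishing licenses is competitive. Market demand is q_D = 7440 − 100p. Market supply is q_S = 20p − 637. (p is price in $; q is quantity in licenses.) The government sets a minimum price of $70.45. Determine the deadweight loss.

$2961.02

In inverse form: demand p = 74.4 − 0.01q, supply p = 31.85 + 0.05q.
Competitive equilibrium: 74.4 − 0.01q = 31.85 + 0.05q → q* = 709.1667, p* = 67.3083.
At the floor p = 70.45, quantity demanded = (74.4 − 70.45)/0.01 = 395.
Sellers' marginal cost at q' = 395: 31.85 + 0.05·395 = 51.6.
Δq = 709.1667 − 395 = 314.1667; wedge = 70.45 − 51.6 = 18.85.
DWL = ½ × 314.1667 × 18.85 = $2961.02.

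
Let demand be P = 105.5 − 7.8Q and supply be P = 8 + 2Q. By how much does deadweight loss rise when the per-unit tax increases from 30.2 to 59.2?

Competitive equilibrium: 105.5 − 7.8Q = 8 + 2Q → Q* = 9.949, P* = 27.898.
For a per-unit tax t: ΔQ = t/9.8, so DWL = ½·t·(t/9.8) = t²/19.6.
At t = 30.2: DWL = 46.533. At t = 59.2: DWL = 178.808.
Increase = 178.808 − 46.533 = 132.28.

132.28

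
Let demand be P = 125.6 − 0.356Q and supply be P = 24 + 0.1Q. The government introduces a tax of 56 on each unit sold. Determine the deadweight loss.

3438.60

Competitive equilibrium: 125.6 − 0.356Q = 24 + 0.1Q → Q* = 222.807, P* = 46.2807.
With the tax, the buyer price exceeds the seller price by 56: (125.6 − 0.356Q) − (24 + 0.1Q) = 56 → Q' = 100.
ΔQ = 222.807 − 100 = 122.807; the wedge equals the tax, 56.
Welfare loss = ½ × 122.807 × 56 = 3438.60.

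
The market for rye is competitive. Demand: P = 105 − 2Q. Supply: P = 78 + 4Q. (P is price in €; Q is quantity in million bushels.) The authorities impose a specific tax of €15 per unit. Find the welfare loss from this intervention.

Competitive equilibrium: 105 − 2Q = 78 + 4Q → Q* = 4.5, P* = 96.
With the tax, the buyer price exceeds the seller price by 15: (105 − 2Q) − (78 + 4Q) = 15 → Q' = 2.
ΔQ = 4.5 − 2 = 2.5; the wedge equals the tax, 15.
DWL = ½ × 2.5 × 15 = €18.75 million.

€18.75 million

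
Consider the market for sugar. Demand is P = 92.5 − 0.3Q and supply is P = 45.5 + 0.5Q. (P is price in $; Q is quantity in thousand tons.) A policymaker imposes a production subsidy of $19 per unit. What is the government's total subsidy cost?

Competitive equilibrium: 92.5 − 0.3Q = 45.5 + 0.5Q → Q* = 58.75, P* = 74.875.
The subsidy lowers effective supply by 19: P = 26.5 + 0.5Q.
New quantity: 92.5 − 0.3Q = 26.5 + 0.5Q → Q' = 82.5.
Total subsidy cost = 19 × 82.5 = $1567.50 thousand.

$1567.50 thousand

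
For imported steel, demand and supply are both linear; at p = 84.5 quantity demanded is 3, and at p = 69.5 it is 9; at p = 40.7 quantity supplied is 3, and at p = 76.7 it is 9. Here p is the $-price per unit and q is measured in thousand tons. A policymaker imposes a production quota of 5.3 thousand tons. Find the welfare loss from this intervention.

Demand slope = (69.5 − 84.5)/(9 − 3) = −2.5, so p = 92 − 2.5q.
Supply slope = (76.7 − 40.7)/(9 − 3) = 6, so p = 22.7 + 6q.
Competitive equilibrium: 92 − 2.5q = 22.7 + 6q → q* = 8.1529, p* = 71.6176.
At q = 5.3: demand price = 92 − 2.5·5.3 = 78.75; supply price = 22.7 + 6·5.3 = 54.5.
Δq = 8.1529 − 5.3 = 2.8529; wedge = 78.75 − 54.5 = 24.25.
The triangle = ½ × 2.8529 × 24.25 = $34.59 thousand.

$34.59 thousand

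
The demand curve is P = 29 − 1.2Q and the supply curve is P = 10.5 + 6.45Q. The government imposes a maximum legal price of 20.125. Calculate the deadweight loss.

3.28

Competitive equilibrium: 29 − 1.2Q = 10.5 + 6.45Q → Q* = 2.4183, P* = 26.098.
At the ceiling P = 20.125, quantity supplied = (20.125 − 10.5)/6.45 = 1.4922.
Willingness to pay at Q' = 1.4922: 29 − 1.2·1.4922 = 27.2094.
ΔQ = 2.4183 − 1.4922 = 0.9261; wedge = 27.2094 − 20.125 = 7.0844.
The triangle = ½ × 0.9261 × 7.0844 = 3.28.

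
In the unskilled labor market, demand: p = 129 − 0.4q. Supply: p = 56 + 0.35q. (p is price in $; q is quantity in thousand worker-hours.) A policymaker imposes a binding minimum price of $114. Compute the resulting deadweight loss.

Competitive equilibrium: 129 − 0.4q = 56 + 0.35q → q* = 97.3333, p* = 90.0667.
At the floor p = 114, quantity demanded = (129 − 114)/0.4 = 37.5.
Sellers' marginal cost at q' = 37.5: 56 + 0.35·37.5 = 69.125.
Δq = 97.3333 − 37.5 = 59.8333; wedge = 114 − 69.125 = 44.875.
The triangle = ½ × 59.8333 × 44.875 = $1342.51 thousand.

$1342.51 thousand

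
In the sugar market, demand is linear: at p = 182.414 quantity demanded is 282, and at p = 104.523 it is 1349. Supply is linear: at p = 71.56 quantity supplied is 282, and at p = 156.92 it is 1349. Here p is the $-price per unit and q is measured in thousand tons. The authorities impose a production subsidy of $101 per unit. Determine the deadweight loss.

$33336.60 thousand

Demand slope = (104.523 − 182.414)/(1349 − 282) = −0.073, so p = 203 − 0.073q.
Supply slope = (156.92 − 71.56)/(1349 − 282) = 0.08, so p = 49 + 0.08q.
Competitive equilibrium: 203 − 0.073q = 49 + 0.08q → q* = 1006.53595, p* = 129.52288.
The subsidy lowers effective supply by 101: p = 0.08q − 52.
New quantity: 203 − 0.073q = 0.08q − 52 → q' = 1666.66667.
Overproduction Δq = 1666.66667 − 1006.53595 = 660.13072; wedge = subsidy = 101.
Welfare loss = ½ × 660.13072 × 101 = $33336.60 thousand.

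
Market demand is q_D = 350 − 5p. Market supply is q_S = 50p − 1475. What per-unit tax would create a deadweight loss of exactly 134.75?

In inverse form: demand p = 70 − 0.2q, supply p = 29.5 + 0.02q.
Competitive equilibrium: 70 − 0.2q = 29.5 + 0.02q → q* = 184.0909, p* = 33.1818.
A tax t gives Δq = t/0.22 and wedge t, so DWL = t²/0.44.
t²/0.44 = 134.75 → t² = 59.29 → t = 7.7.

7.7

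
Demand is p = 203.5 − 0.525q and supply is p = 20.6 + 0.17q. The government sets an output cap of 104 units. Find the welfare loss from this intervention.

8803.44

Competitive equilibrium: 203.5 − 0.525q = 20.6 + 0.17q → q* = 263.1655, p* = 65.3381.
At q = 104: demand price = 203.5 − 0.525·104 = 148.9; supply price = 20.6 + 0.17·104 = 38.28.
Δq = 263.1655 − 104 = 159.1655; wedge = 148.9 − 38.28 = 110.62.
Welfare loss = ½ × 159.1655 × 110.62 = 8803.44.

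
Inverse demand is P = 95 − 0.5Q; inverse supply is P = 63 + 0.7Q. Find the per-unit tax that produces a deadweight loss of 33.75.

9

Competitive equilibrium: 95 − 0.5Q = 63 + 0.7Q → Q* = 26.6667, P* = 81.6667.
A tax t gives ΔQ = t/1.2 and wedge t, so DWL = t²/2.4.
t²/2.4 = 33.75 → t² = 81 → t = 9.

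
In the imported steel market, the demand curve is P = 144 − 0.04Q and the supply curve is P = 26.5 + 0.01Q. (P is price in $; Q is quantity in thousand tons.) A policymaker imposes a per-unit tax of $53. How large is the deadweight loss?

Competitive equilibrium: 144 − 0.04Q = 26.5 + 0.01Q → Q* = 2350, P* = 50.
With the tax, the buyer price exceeds the seller price by 53: (144 − 0.04Q) − (26.5 + 0.01Q) = 53 → Q' = 1290.
ΔQ = 2350 − 1290 = 1060; the wedge equals the tax, 53.
Deadweight loss = ½ × 1060 × 53 = $28090 thousand.

$28090 thousand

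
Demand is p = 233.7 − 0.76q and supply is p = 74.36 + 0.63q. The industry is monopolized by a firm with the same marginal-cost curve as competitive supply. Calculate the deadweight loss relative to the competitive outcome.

1141.18

Competitive equilibrium: 233.7 − 0.76q = 74.36 + 0.63q → q* = 114.6331, p* = 146.5788.
Marginal revenue: MR = 233.7 − 1.52q. Set MR = MC: 233.7 − 1.52q = 74.36 + 0.63q → q_m = 74.1116.
Price p_m = 233.7 − 0.76·74.1116 = 177.3752; MC(q_m) = 74.36 + 0.63·74.1116 = 121.0503.
Competitive q* = 114.6331, so Δq = 40.5215; wedge = 177.3752 − 121.0503 = 56.3249.
DWL = ½ × 40.5215 × 56.3249 = 1141.18.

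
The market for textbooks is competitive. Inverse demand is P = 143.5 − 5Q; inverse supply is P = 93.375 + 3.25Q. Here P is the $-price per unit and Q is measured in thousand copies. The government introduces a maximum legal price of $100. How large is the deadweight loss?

$67.24 thousand

Competitive equilibrium: 143.5 − 5Q = 93.375 + 3.25Q → Q* = 6.0758, P* = 113.1212.
At the ceiling P = 100, quantity supplied = (100 − 93.375)/3.25 = 2.0385.
Willingness to pay at Q' = 2.0385: 143.5 − 5·2.0385 = 133.3075.
ΔQ = 6.0758 − 2.0385 = 4.0373; wedge = 133.3075 − 100 = 33.3075.
The triangle = ½ × 4.0373 × 33.3075 = $67.24 thousand.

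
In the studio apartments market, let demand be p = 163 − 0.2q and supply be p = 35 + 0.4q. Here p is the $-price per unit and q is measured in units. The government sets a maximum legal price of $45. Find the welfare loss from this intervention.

$10640.83

Competitive equilibrium: 163 − 0.2q = 35 + 0.4q → q* = 213.3333, p* = 120.3333.
At the ceiling p = 45, quantity supplied = (45 − 35)/0.4 = 25.
Willingness to pay at q' = 25: 163 − 0.2·25 = 158.
Δq = 213.3333 − 25 = 188.3333; wedge = 158 − 45 = 113.
The triangle = ½ × 188.3333 × 113 = $10640.83.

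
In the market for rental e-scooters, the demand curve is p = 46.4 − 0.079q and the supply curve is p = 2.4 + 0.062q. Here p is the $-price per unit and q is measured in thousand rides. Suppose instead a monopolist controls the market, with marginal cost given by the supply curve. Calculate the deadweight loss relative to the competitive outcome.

Competitive equilibrium: 46.4 − 0.079q = 2.4 + 0.062q → q* = 312.0567, p* = 21.7475.
Marginal revenue: MR = 46.4 − 0.158q. Set MR = MC: 46.4 − 0.158q = 2.4 + 0.062q → q_m = 200.
Price p_m = 46.4 − 0.079·200 = 30.6; MC(q_m) = 2.4 + 0.062·200 = 14.8.
Competitive q* = 312.0567, so Δq = 112.0567; wedge = 30.6 − 14.8 = 15.8.
The triangle = ½ × 112.0567 × 15.8 = $885.25 thousand.

$885.25 thousand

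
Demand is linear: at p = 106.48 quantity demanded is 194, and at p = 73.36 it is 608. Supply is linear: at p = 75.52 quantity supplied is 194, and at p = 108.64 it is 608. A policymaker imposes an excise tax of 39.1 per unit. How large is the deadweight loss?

Demand slope = (73.36 − 106.48)/(608 − 194) = −0.08, so p = 122 − 0.08q.
Supply slope = (108.64 − 75.52)/(608 − 194) = 0.08, so p = 60 + 0.08q.
Competitive equilibrium: 122 − 0.08q = 60 + 0.08q → q* = 387.5, p* = 91.
With the tax, the buyer price exceeds the seller price by 39.1: (122 − 0.08q) − (60 + 0.08q) = 39.1 → q' = 143.125.
Δq = 387.5 − 143.125 = 244.375; the wedge equals the tax, 39.1.
DWL = ½ × 244.375 × 39.1 = 4777.53.

4777.53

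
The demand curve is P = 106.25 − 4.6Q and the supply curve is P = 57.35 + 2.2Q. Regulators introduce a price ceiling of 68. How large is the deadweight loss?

18.78

Competitive equilibrium: 106.25 − 4.6Q = 57.35 + 2.2Q → Q* = 7.1912, P* = 73.1706.
At the ceiling P = 68, quantity supplied = (68 − 57.35)/2.2 = 4.8409.
Willingness to pay at Q' = 4.8409: 106.25 − 4.6·4.8409 = 83.9819.
ΔQ = 7.1912 − 4.8409 = 2.3503; wedge = 83.9819 − 68 = 15.9819.
The triangle = ½ × 2.3503 × 15.9819 = 18.78.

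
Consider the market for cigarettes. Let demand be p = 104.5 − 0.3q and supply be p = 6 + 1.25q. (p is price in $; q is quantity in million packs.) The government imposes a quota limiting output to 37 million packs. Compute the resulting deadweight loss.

Competitive equilibrium: 104.5 − 0.3q = 6 + 1.25q → q* = 63.5484, p* = 85.4355.
At q = 37: demand price = 104.5 − 0.3·37 = 93.4; supply price = 6 + 1.25·37 = 52.25.
Δq = 63.5484 − 37 = 26.5484; wedge = 93.4 − 52.25 = 41.15.
Welfare loss = ½ × 26.5484 × 41.15 = $546.23 million.

$546.23 million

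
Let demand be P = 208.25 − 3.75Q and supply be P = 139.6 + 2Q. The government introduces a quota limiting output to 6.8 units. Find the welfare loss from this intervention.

Competitive equilibrium: 208.25 − 3.75Q = 139.6 + 2Q → Q* = 11.9391, P* = 163.4783.
At Q = 6.8: demand price = 208.25 − 3.75·6.8 = 182.75; supply price = 139.6 + 2·6.8 = 153.2.
ΔQ = 11.9391 − 6.8 = 5.1391; wedge = 182.75 − 153.2 = 29.55.
The triangle = ½ × 5.1391 × 29.55 = 75.93.

75.93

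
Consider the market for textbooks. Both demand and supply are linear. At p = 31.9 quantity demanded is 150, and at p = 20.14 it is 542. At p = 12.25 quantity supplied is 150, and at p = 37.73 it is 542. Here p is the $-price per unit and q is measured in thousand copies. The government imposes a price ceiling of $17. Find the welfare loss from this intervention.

$849.92 thousand

Demand slope = (20.14 − 31.9)/(542 − 150) = −0.03, so p = 36.4 − 0.03q.
Supply slope = (37.73 − 12.25)/(542 − 150) = 0.065, so p = 2.5 + 0.065q.
Competitive equilibrium: 36.4 − 0.03q = 2.5 + 0.065q → q* = 356.8421, p* = 25.6947.
At the ceiling p = 17, quantity supplied = (17 − 2.5)/0.065 = 223.0769.
Willingness to pay at q' = 223.0769: 36.4 − 0.03·223.0769 = 29.7077.
Δq = 356.8421 − 223.0769 = 133.7652; wedge = 29.7077 − 17 = 12.7077.
The triangle = ½ × 133.7652 × 12.7077 = $849.92 thousand.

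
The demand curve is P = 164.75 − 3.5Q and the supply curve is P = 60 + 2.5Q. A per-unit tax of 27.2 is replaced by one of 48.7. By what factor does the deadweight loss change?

Competitive equilibrium: 164.75 − 3.5Q = 60 + 2.5Q → Q* = 17.4583, P* = 103.6458.
For a per-unit tax t: ΔQ = t/6, so DWL = ½·t·(t/6) = t²/12.
At t = 27.2: DWL = 61.653. At t = 48.7: DWL = 197.641.
Ratio = (48.7/27.2)² = 3.206.

3.206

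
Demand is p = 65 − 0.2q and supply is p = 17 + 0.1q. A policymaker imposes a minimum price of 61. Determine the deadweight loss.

2940

Competitive equilibrium: 65 − 0.2q = 17 + 0.1q → q* = 160, p* = 33.
At the floor p = 61, quantity demanded = (65 − 61)/0.2 = 20.
Sellers' marginal cost at q' = 20: 17 + 0.1·20 = 19.
Δq = 160 − 20 = 140; wedge = 61 − 19 = 42.
Deadweight loss = ½ × 140 × 42 = 2940.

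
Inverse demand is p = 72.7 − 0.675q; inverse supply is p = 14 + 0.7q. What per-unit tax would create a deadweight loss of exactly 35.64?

Competitive equilibrium: 72.7 − 0.675q = 14 + 0.7q → q* = 42.6909, p* = 43.8836.
A tax t gives Δq = t/1.375 and wedge t, so DWL = t²/2.75.
t²/2.75 = 35.64 → t² = 98.01 → t = 9.9.

9.9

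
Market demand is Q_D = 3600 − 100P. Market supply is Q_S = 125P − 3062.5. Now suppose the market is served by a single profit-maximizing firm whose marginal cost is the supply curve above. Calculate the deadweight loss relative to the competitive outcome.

In inverse form: demand P = 36 − 0.01Q, supply P = 24.5 + 0.008Q.
Competitive equilibrium: 36 − 0.01Q = 24.5 + 0.008Q → Q* = 638.88889, P* = 29.61111.
Marginal revenue: MR = 36 − 0.02Q. Set MR = MC: 36 − 0.02Q = 24.5 + 0.008Q → Q_m = 410.71429.
Price P_m = 36 − 0.01·410.71429 = 31.89286; MC(Q_m) = 24.5 + 0.008·410.71429 = 27.78571.
Competitive Q* = 638.88889, so ΔQ = 228.1746; wedge = 31.89286 − 27.78571 = 4.10715.
The triangle = ½ × 228.1746 × 4.10715 = 468.57.

468.57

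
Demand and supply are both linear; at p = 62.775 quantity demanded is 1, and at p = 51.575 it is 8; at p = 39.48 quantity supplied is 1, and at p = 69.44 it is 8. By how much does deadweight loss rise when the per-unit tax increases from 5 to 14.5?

15.75

Demand slope = (51.575 − 62.775)/(8 − 1) = −1.6, so p = 64.375 − 1.6q.
Supply slope = (69.44 − 39.48)/(8 − 1) = 4.28, so p = 35.2 + 4.28q.
Competitive equilibrium: 64.375 − 1.6q = 35.2 + 4.28q → q* = 4.9617, p* = 56.4362.
For a per-unit tax t: Δq = t/5.88, so DWL = ½·t·(t/5.88) = t²/11.76.
At t = 5: DWL = 2.126. At t = 14.5: DWL = 17.878.
Increase = 17.878 − 2.126 = 15.75.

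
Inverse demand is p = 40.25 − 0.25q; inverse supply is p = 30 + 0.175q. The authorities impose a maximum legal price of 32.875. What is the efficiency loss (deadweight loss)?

Competitive equilibrium: 40.25 − 0.25q = 30 + 0.175q → q* = 24.1176, p* = 34.2206.
At the ceiling p = 32.875, quantity supplied = (32.875 − 30)/0.175 = 16.4286.
Willingness to pay at q' = 16.4286: 40.25 − 0.25·16.4286 = 36.1429.
Δq = 24.1176 − 16.4286 = 7.689; wedge = 36.1429 − 32.875 = 3.2679.
DWL = ½ × 7.689 × 3.2679 = 12.56.

12.56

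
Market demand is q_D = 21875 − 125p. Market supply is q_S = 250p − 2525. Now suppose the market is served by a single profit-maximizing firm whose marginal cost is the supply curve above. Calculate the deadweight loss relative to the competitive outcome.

In inverse form: demand p = 175 − 0.008q, supply p = 10.1 + 0.004q.
Competitive equilibrium: 175 − 0.008q = 10.1 + 0.004q → q* = 13741.6667, p* = 65.0667.
Marginal revenue: MR = 175 − 0.016q. Set MR = MC: 175 − 0.016q = 10.1 + 0.004q → q_m = 8245.
Price p_m = 175 − 0.008·8245 = 109.04; MC(q_m) = 10.1 + 0.004·8245 = 43.08.
Competitive q* = 13741.6667, so Δq = 5496.6667; wedge = 109.04 − 43.08 = 65.96.
Welfare loss = ½ × 5496.6667 × 65.96 = 181280.07.

181280.07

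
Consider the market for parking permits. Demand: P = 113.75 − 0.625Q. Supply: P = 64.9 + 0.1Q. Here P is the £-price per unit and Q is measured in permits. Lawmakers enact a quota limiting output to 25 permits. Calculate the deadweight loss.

£651.05

Competitive equilibrium: 113.75 − 0.625Q = 64.9 + 0.1Q → Q* = 67.3793, P* = 71.6379.
At Q = 25: demand price = 113.75 − 0.625·25 = 98.125; supply price = 64.9 + 0.1·25 = 67.4.
ΔQ = 67.3793 − 25 = 42.3793; wedge = 98.125 − 67.4 = 30.725.
DWL = ½ × 42.3793 × 30.725 = £651.05.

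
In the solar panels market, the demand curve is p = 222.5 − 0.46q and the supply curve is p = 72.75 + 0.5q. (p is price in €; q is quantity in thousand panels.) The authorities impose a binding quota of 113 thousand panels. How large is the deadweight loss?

Competitive equilibrium: 222.5 − 0.46q = 72.75 + 0.5q → q* = 155.9896, p* = 150.7448.
At q = 113: demand price = 222.5 − 0.46·113 = 170.52; supply price = 72.75 + 0.5·113 = 129.25.
Δq = 155.9896 − 113 = 42.9896; wedge = 170.52 − 129.25 = 41.27.
Welfare loss = ½ × 42.9896 × 41.27 = €887.09 thousand.

€887.09 thousand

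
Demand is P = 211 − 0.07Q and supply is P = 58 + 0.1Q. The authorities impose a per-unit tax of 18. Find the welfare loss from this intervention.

952.94

Competitive equilibrium: 211 − 0.07Q = 58 + 0.1Q → Q* = 900, P* = 148.
With the tax, the buyer price exceeds the seller price by 18: (211 − 0.07Q) − (58 + 0.1Q) = 18 → Q' = 794.1176.
ΔQ = 900 − 794.1176 = 105.8824; the wedge equals the tax, 18.
The triangle = ½ × 105.8824 × 18 = 952.94.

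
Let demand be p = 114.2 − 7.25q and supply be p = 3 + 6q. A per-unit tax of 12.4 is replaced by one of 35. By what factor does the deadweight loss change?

7.967

Competitive equilibrium: 114.2 − 7.25q = 3 + 6q → q* = 8.3925, p* = 53.3547.
For a per-unit tax t: Δq = t/13.25, so DWL = ½·t·(t/13.25) = t²/26.5.
At t = 12.4: DWL = 5.802. At t = 35: DWL = 46.226.
Ratio = (35/12.4)² = 7.967.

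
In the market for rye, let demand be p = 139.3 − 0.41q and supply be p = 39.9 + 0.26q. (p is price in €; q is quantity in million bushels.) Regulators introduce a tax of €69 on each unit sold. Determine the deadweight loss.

Competitive equilibrium: 139.3 − 0.41q = 39.9 + 0.26q → q* = 148.3582, p* = 78.4731.
With the tax, the buyer price exceeds the seller price by 69: (139.3 − 0.41q) − (39.9 + 0.26q) = 69 → q' = 45.3731.
Δq = 148.3582 − 45.3731 = 102.9851; the wedge equals the tax, 69.
Deadweight loss = ½ × 102.9851 × 69 = €3552.99 million.

€3552.99 million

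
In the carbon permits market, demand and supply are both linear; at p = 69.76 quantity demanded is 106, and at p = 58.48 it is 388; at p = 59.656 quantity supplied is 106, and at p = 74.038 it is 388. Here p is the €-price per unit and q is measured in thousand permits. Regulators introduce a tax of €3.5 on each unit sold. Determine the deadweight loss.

Demand slope = (58.48 − 69.76)/(388 − 106) = −0.04, so p = 74 − 0.04q.
Supply slope = (74.038 − 59.656)/(388 − 106) = 0.051, so p = 54.25 + 0.051q.
Competitive equilibrium: 74 − 0.04q = 54.25 + 0.051q → q* = 217.033, p* = 65.3187.
With the tax, the buyer price exceeds the seller price by 3.5: (74 − 0.04q) − (54.25 + 0.051q) = 3.5 → q' = 178.5714.
Δq = 217.033 − 178.5714 = 38.4616; the wedge equals the tax, 3.5.
Welfare loss = ½ × 38.4616 × 3.5 = €67.31 thousand.

€67.31 thousand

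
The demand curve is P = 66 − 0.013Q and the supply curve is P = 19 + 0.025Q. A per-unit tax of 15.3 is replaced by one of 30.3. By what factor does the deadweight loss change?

Competitive equilibrium: 66 − 0.013Q = 19 + 0.025Q → Q* = 1236.8421, P* = 49.9211.
For a per-unit tax t: ΔQ = t/0.038, so DWL = ½·t·(t/0.038) = t²/0.076.
At t = 15.3: DWL = 3080.132. At t = 30.3: DWL = 12080.132.
Ratio = (30.3/15.3)² = 3.922.

3.922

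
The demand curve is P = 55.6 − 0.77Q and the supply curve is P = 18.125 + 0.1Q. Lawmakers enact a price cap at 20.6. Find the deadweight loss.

146.07

Competitive equilibrium: 55.6 − 0.77Q = 18.125 + 0.1Q → Q* = 43.0747, P* = 22.4325.
At the ceiling P = 20.6, quantity supplied = (20.6 − 18.125)/0.1 = 24.75.
Willingness to pay at Q' = 24.75: 55.6 − 0.77·24.75 = 36.5425.
ΔQ = 43.0747 − 24.75 = 18.3247; wedge = 36.5425 − 20.6 = 15.9425.
The triangle = ½ × 18.3247 × 15.9425 = 146.07.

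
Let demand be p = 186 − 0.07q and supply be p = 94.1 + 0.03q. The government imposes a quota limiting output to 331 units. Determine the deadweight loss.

Competitive equilibrium: 186 − 0.07q = 94.1 + 0.03q → q* = 919, p* = 121.67.
At q = 331: demand price = 186 − 0.07·331 = 162.83; supply price = 94.1 + 0.03·331 = 104.03.
Δq = 919 − 331 = 588; wedge = 162.83 − 104.03 = 58.8.
DWL = ½ × 588 × 58.8 = 17287.20.

17287.20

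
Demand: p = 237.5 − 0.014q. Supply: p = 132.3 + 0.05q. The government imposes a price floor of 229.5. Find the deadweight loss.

36795.94

Competitive equilibrium: 237.5 − 0.014q = 132.3 + 0.05q → q* = 1643.75, p* = 214.4875.
At the floor p = 229.5, quantity demanded = (237.5 − 229.5)/0.014 = 571.42857.
Sellers' marginal cost at q' = 571.42857: 132.3 + 0.05·571.42857 = 160.87143.
Δq = 1643.75 − 571.42857 = 1072.32143; wedge = 229.5 − 160.87143 = 68.62857.
DWL = ½ × 1072.32143 × 68.62857 = 36795.94.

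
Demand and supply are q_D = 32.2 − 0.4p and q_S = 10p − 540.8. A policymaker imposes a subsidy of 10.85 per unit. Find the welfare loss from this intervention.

In inverse form: demand p = 80.5 − 2.5q, supply p = 54.08 + 0.1q.
Competitive equilibrium: 80.5 − 2.5q = 54.08 + 0.1q → q* = 10.1615, p* = 55.0962.
The subsidy lowers effective supply by 10.85: p = 43.23 + 0.1q.
New quantity: 80.5 − 2.5q = 43.23 + 0.1q → q' = 14.3346.
Overproduction Δq = 14.3346 − 10.1615 = 4.1731; wedge = subsidy = 10.85.
Deadweight loss = ½ × 4.1731 × 10.85 = 22.64.

22.64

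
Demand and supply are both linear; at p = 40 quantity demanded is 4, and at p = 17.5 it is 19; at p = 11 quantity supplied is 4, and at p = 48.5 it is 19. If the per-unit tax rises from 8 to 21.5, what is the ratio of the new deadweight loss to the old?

7.223

Demand slope = (17.5 − 40)/(19 − 4) = −1.5, so p = 46 − 1.5q.
Supply slope = (48.5 − 11)/(19 − 4) = 2.5, so p = 1 + 2.5q.
Competitive equilibrium: 46 − 1.5q = 1 + 2.5q → q* = 11.25, p* = 29.125.
For a per-unit tax t: Δq = t/4, so DWL = ½·t·(t/4) = t²/8.
At t = 8: DWL = 8. At t = 21.5: DWL = 57.781.
Ratio = (21.5/8)² = 7.223.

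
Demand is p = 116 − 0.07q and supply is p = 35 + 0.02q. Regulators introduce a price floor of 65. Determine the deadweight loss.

Competitive equilibrium: 116 − 0.07q = 35 + 0.02q → q* = 900, p* = 53.
At the floor p = 65, quantity demanded = (116 − 65)/0.07 = 728.5714.
Sellers' marginal cost at q' = 728.5714: 35 + 0.02·728.5714 = 49.5714.
Δq = 900 − 728.5714 = 171.4286; wedge = 65 − 49.5714 = 15.4286.
Welfare loss = ½ × 171.4286 × 15.4286 = 1322.45.

1322.45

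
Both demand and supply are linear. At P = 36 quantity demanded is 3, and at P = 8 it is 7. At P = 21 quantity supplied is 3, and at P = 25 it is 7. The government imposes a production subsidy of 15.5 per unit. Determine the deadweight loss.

Demand slope = (8 − 36)/(7 − 3) = −7, so P = 57 − 7Q.
Supply slope = (25 − 21)/(7 − 3) = 1, so P = 18 + Q.
Competitive equilibrium: 57 − 7Q = 18 + Q → Q* = 4.875, P* = 22.875.
The subsidy lowers effective supply by 15.5: P = 2.5 + Q.
New quantity: 57 − 7Q = 2.5 + Q → Q' = 6.8125.
Overproduction ΔQ = 6.8125 − 4.875 = 1.9375; wedge = subsidy = 15.5.
The triangle = ½ × 1.9375 × 15.5 = 15.02.

15.02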